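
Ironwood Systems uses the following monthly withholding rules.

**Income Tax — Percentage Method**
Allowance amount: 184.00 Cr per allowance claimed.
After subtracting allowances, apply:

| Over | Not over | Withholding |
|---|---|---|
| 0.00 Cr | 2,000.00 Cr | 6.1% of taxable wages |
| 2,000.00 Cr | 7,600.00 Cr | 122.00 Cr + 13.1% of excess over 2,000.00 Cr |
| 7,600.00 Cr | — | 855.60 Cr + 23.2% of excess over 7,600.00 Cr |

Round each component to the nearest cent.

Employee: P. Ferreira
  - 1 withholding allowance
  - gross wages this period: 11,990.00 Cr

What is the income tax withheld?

Income Tax: taxable = 11,990.00 Cr − 1×184.00 Cr = 11,806.00 Cr
  855.60 Cr + 23.2% × (11,806.00 Cr − 7,600.00 Cr) = 855.60 Cr + 23.2% × 4,206.00 Cr = 1,831.39 Cr

1,831.39 Cr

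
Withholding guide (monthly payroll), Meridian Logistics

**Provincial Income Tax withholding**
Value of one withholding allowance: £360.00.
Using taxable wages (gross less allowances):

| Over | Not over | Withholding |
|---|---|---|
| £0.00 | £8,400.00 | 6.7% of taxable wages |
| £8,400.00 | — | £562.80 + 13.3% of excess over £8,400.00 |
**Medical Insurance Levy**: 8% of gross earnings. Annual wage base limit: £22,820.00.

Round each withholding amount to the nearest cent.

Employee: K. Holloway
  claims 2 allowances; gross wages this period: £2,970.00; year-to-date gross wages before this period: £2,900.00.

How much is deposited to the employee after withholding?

£2,581.65

Provincial Income Tax: taxable = £2,970.00 − 2×£360.00 = £2,250.00
  6.7% × £2,250.00 = £150.75
Medical Insurance Levy: 8% × £2,970.00 = £237.60
Total withheld: £150.75 + £237.60 = £388.35
Net pay: £2,970.00 − £388.35 = £2,581.65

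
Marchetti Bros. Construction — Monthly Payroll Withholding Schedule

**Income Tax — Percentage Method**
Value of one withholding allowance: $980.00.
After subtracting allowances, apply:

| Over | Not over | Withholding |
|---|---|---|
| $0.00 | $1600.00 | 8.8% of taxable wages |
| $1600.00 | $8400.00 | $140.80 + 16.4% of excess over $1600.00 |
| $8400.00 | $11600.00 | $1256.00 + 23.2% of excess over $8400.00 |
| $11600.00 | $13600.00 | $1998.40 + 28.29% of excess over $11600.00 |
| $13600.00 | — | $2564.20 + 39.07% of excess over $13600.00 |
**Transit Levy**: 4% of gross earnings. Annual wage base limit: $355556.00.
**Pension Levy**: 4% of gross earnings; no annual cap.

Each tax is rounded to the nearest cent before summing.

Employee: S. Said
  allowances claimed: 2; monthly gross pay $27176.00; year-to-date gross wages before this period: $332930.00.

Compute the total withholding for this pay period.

Income Tax: taxable = $27176.00 − 2×$980.00 = $25216.00
  $2564.20 + 39.07% × ($25216.00 − $13600.00) = $2564.20 + 39.07% × $11616.00 = $7102.57
Transit Levy: cap $355556.00 − YTD $332930.00 = $22626.00 subject; 4% × $22626.00 = $905.04
Pension Levy: 4% × $27176.00 = $1087.04
Total: $7102.57 + $905.04 + $1087.04 = $9094.65

$9094.65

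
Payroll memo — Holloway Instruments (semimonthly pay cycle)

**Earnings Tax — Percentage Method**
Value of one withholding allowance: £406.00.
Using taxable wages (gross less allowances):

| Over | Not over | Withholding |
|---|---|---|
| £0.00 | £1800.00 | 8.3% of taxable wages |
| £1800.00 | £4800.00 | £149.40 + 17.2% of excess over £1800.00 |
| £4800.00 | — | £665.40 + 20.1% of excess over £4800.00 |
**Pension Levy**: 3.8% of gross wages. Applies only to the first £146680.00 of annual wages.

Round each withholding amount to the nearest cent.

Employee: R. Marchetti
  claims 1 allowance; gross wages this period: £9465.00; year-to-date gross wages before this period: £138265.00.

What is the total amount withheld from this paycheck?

£1841.23

Earnings Tax: taxable = £9465.00 − 1×£406.00 = £9059.00
  £665.40 + 20.1% × (£9059.00 − £4800.00) = £665.40 + 20.1% × £4259.00 = £1521.46
Pension Levy: cap £146680.00 − YTD £138265.00 = £8415.00 subject; 3.8% × £8415.00 = £319.77
Total: £1521.46 + £319.77 = £1841.23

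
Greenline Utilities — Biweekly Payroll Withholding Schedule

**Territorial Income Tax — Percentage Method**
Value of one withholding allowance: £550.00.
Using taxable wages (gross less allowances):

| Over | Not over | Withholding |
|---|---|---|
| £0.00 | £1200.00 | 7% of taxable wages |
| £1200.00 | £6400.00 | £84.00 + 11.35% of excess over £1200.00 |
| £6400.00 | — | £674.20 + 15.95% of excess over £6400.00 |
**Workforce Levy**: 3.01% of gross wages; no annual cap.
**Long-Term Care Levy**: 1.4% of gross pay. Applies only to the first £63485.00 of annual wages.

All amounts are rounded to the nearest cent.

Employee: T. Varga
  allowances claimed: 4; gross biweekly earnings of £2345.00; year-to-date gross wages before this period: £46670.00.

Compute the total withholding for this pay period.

Territorial Income Tax: taxable = £2345.00 − 4×£550.00 = £145.00
  7% × £145.00 = £10.15
Workforce Levy: 3.01% × £2345.00 = £70.58
Long-Term Care Levy: 1.4% × £2345.00 = £32.83
Total: £10.15 + £70.58 + £32.83 = £113.56

£113.56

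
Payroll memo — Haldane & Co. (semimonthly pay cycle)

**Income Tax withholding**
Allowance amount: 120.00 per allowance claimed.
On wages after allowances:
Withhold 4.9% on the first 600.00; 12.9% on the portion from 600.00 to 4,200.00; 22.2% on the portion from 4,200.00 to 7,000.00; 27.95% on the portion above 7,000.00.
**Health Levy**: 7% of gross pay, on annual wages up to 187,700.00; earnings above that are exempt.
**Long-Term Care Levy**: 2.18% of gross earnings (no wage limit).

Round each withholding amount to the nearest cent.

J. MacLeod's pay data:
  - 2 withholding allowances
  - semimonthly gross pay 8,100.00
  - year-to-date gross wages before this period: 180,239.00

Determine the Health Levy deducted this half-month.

522.27

Health Levy: cap 187,700.00 − YTD 180,239.00 = 7,461.00 subject; 7% × 7,461.00 = 522.27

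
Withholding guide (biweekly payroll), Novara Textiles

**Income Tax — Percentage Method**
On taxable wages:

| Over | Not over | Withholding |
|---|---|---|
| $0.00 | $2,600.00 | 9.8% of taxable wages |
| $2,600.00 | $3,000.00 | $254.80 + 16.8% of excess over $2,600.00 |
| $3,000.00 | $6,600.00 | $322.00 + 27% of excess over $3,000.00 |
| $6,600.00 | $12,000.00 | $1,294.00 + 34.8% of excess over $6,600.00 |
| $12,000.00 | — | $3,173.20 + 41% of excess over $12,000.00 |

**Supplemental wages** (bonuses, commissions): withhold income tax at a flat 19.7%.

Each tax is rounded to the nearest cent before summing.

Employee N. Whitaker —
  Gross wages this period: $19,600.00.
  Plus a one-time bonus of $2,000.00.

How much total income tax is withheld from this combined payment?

Income Tax: taxable = $19,600.00
  $3,173.20 + 41% × ($19,600.00 − $12,000.00) = $3,173.20 + 41% × $7,600.00 = $6,289.20
Supplemental (19.7% flat on bonus): 19.7% × $2,000.00 = $394.00
Total income tax: $6,289.20 + $394.00 = $6,683.20

$6,683.20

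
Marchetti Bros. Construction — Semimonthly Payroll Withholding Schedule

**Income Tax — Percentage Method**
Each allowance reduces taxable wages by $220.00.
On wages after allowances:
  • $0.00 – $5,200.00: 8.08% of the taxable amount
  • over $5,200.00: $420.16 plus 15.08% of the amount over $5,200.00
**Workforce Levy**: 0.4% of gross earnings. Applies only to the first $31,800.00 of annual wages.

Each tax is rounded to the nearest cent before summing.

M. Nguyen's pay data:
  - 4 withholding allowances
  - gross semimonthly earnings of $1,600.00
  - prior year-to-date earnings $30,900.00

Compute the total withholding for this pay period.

$61.78

Income Tax: taxable = $1,600.00 − 4×$220.00 = $720.00
  8.08% × $720.00 = $58.18
Workforce Levy: cap $31,800.00 − YTD $30,900.00 = $900.00 subject; 0.4% × $900.00 = $3.60
Total: $58.18 + $3.60 = $61.78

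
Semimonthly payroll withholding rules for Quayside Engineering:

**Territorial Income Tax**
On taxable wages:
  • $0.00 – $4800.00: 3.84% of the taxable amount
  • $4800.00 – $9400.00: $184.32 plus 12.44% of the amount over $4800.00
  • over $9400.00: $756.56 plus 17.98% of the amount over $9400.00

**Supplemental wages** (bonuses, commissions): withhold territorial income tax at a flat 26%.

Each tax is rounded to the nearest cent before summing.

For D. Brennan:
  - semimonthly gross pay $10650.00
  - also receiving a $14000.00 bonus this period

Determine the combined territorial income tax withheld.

Territorial Income Tax: taxable = $10650.00
  $756.56 + 17.98% × ($10650.00 − $9400.00) = $756.56 + 17.98% × $1250.00 = $981.31
Supplemental (26% flat on bonus): 26% × $14000.00 = $3640.00
Total territorial income tax: $981.31 + $3640.00 = $4621.31

$4621.31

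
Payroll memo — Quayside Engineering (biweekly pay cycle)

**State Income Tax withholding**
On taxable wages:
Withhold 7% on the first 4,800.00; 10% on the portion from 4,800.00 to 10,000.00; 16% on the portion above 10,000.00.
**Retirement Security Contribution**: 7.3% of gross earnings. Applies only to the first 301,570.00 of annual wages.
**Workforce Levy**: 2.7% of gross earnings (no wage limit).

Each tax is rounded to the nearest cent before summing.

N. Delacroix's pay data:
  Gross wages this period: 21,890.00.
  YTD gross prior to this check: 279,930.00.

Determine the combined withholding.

4,929.15

State Income Tax: taxable = 21,890.00
  856.00 + 16% × (21,890.00 − 10,000.00) = 856.00 + 16% × 11,890.00 = 2,758.40
Retirement Security Contribution: cap 301,570.00 − YTD 279,930.00 = 21,640.00 subject; 7.3% × 21,640.00 = 1,579.72
Workforce Levy: 2.7% × 21,890.00 = 591.03
Total: 2,758.40 + 1,579.72 + 591.03 = 4,929.15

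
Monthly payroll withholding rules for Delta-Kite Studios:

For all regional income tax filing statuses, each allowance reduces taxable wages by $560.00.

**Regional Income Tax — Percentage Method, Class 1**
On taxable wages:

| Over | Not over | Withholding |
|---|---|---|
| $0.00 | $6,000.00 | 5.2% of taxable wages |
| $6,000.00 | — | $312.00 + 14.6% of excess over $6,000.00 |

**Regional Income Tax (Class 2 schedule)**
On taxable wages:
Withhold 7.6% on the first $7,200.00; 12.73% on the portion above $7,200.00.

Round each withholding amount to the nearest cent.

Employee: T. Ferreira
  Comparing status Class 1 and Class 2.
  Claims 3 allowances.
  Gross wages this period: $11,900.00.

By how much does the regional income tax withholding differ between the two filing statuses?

$3.53

Regional Income Tax (Class 1): taxable = $11,900.00 − 3×$560.00 = $10,220.00
  $312.00 + 14.6% × ($10,220.00 − $6,000.00) = $312.00 + 14.6% × $4,220.00 = $928.12
Regional Income Tax (Class 2): taxable = $11,900.00 − 3×$560.00 = $10,220.00
  $547.20 + 12.73% × ($10,220.00 − $7,200.00) = $547.20 + 12.73% × $3,020.00 = $931.65
Difference: |$928.12 − $931.65| = $3.53 (higher under Class 2)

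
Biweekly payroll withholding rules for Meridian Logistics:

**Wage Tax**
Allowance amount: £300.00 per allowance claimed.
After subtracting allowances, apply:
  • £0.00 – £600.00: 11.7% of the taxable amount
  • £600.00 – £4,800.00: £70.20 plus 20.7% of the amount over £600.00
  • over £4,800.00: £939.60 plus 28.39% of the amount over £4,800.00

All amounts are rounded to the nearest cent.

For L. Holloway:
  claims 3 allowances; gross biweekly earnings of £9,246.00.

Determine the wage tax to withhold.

Wage Tax: taxable = £9,246.00 − 3×£300.00 = £8,346.00
  £939.60 + 28.39% × (£8,346.00 − £4,800.00) = £939.60 + 28.39% × £3,546.00 = £1,946.31

£1,946.31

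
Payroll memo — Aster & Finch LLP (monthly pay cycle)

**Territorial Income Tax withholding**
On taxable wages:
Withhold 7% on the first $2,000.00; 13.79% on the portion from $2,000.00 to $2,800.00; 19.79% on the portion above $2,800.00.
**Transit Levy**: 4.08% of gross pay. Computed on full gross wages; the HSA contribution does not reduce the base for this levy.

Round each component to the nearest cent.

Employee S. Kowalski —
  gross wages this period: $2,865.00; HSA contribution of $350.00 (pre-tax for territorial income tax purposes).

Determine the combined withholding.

Territorial Income Tax: taxable = $2,865.00 − $350.00 = $2,515.00
  $140.00 + 13.79% × ($2,515.00 − $2,000.00) = $140.00 + 13.79% × $515.00 = $211.02
Transit Levy: 4.08% × $2,865.00 = $116.89
Total: $211.02 + $116.89 = $327.91

$327.91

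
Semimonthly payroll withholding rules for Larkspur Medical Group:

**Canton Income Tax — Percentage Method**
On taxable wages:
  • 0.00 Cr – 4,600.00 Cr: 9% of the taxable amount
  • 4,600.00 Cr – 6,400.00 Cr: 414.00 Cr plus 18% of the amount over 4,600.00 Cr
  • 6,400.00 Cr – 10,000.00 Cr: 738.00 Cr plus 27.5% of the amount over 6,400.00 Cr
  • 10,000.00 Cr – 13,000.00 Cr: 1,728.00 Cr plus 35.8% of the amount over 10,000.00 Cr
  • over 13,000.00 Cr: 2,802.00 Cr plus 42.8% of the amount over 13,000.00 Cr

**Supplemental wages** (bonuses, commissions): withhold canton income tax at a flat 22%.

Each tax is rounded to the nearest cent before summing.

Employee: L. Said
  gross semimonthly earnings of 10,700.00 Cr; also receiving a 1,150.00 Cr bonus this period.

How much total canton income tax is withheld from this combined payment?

2,231.60 Cr

Canton Income Tax: taxable = 10,700.00 Cr
  1,728.00 Cr + 35.8% × (10,700.00 Cr − 10,000.00 Cr) = 1,728.00 Cr + 35.8% × 700.00 Cr = 1,978.60 Cr
Supplemental (22% flat on bonus): 22% × 1,150.00 Cr = 253.00 Cr
Total canton income tax: 1,978.60 Cr + 253.00 Cr = 2,231.60 Cr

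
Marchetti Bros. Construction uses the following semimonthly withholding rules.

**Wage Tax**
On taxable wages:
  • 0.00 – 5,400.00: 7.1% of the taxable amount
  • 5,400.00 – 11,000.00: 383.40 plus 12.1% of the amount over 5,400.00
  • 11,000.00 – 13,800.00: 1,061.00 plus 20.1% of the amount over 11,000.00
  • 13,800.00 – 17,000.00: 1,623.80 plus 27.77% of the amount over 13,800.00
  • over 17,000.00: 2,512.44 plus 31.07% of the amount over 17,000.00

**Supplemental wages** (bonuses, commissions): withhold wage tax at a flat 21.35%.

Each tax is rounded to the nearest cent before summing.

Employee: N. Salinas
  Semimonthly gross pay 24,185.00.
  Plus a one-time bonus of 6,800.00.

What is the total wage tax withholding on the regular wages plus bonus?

Wage Tax: taxable = 24,185.00
  2,512.44 + 31.07% × (24,185.00 − 17,000.00) = 2,512.44 + 31.07% × 7,185.00 = 4,744.82
Supplemental (21.35% flat on bonus): 21.35% × 6,800.00 = 1,451.80
Total wage tax: 4,744.82 + 1,451.80 = 6,196.62

6,196.62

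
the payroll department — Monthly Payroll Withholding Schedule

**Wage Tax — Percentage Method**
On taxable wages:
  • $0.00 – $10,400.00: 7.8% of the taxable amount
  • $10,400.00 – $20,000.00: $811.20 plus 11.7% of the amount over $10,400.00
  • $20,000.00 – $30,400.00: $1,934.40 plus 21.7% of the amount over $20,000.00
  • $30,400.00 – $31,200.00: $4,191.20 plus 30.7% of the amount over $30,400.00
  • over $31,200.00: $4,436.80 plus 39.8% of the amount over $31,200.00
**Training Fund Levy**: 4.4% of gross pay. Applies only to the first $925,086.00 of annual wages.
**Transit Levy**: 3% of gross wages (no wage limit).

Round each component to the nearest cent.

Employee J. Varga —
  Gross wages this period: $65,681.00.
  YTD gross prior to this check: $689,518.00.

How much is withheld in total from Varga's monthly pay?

$23,020.63

Wage Tax: taxable = $65,681.00
  $4,436.80 + 39.8% × ($65,681.00 − $31,200.00) = $4,436.80 + 39.8% × $34,481.00 = $18,160.24
Training Fund Levy: 4.4% × $65,681.00 = $2,889.96
Transit Levy: 3% × $65,681.00 = $1,970.43
Total: $18,160.24 + $2,889.96 + $1,970.43 = $23,020.63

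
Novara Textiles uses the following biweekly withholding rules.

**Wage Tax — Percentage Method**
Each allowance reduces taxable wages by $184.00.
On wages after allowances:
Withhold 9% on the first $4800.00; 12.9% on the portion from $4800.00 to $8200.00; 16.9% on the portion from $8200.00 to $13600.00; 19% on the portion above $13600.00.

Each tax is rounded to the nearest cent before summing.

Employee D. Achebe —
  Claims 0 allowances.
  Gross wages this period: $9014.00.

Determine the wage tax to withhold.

Wage Tax: taxable = $9014.00
  $870.60 + 16.9% × ($9014.00 − $8200.00) = $870.60 + 16.9% × $814.00 = $1008.17

$1008.17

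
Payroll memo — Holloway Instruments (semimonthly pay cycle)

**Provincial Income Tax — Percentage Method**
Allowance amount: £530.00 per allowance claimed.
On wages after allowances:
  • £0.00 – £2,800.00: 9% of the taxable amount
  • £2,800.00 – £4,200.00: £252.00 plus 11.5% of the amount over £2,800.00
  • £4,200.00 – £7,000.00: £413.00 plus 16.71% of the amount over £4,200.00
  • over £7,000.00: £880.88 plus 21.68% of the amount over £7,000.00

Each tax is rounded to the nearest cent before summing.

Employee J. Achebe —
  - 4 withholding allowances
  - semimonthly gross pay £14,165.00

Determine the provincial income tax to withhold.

Provincial Income Tax: taxable = £14,165.00 − 4×£530.00 = £12,045.00
  £880.88 + 21.68% × (£12,045.00 − £7,000.00) = £880.88 + 21.68% × £5,045.00 = £1,974.64

£1,974.64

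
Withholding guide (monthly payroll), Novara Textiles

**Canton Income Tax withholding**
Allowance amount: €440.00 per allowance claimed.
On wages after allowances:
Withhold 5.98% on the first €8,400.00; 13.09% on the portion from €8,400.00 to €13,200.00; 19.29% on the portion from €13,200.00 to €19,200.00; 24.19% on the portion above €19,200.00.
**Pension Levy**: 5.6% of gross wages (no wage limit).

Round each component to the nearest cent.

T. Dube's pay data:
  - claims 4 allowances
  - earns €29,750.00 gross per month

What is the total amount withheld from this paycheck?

Canton Income Tax: taxable = €29,750.00 − 4×€440.00 = €27,990.00
  €2,288.04 + 24.19% × (€27,990.00 − €19,200.00) = €2,288.04 + 24.19% × €8,790.00 = €4,414.34
Pension Levy: 5.6% × €29,750.00 = €1,666.00
Total: €4,414.34 + €1,666.00 = €6,080.34

€6,080.34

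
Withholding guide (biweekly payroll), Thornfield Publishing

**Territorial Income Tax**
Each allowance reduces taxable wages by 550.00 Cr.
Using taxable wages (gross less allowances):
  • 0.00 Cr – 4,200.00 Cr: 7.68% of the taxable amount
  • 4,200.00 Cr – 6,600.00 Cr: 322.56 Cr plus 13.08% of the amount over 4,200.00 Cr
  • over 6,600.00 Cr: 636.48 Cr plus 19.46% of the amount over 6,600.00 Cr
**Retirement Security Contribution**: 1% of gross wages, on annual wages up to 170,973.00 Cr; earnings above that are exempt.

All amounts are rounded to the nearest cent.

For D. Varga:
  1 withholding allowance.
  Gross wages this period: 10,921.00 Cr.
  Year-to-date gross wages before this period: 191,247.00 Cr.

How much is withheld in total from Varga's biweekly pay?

1,370.32 Cr

Territorial Income Tax: taxable = 10,921.00 Cr − 1×550.00 Cr = 10,371.00 Cr
  636.48 Cr + 19.46% × (10,371.00 Cr − 6,600.00 Cr) = 636.48 Cr + 19.46% × 3,771.00 Cr = 1,370.32 Cr
Retirement Security Contribution: YTD 191,247.00 Cr ≥ cap 170,973.00 Cr → 0.00 Cr
Total: 1,370.32 Cr + 0.00 Cr = 1,370.32 Cr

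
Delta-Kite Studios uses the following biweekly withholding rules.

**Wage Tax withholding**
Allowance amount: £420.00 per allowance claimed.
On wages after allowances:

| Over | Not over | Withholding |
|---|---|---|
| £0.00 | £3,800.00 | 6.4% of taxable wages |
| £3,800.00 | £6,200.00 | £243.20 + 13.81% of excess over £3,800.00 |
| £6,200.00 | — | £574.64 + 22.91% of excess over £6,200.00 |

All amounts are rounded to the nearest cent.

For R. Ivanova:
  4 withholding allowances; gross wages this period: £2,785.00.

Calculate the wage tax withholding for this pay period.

Wage Tax: taxable = £2,785.00 − 4×£420.00 = £1,105.00
  6.4% × £1,105.00 = £70.72

£70.72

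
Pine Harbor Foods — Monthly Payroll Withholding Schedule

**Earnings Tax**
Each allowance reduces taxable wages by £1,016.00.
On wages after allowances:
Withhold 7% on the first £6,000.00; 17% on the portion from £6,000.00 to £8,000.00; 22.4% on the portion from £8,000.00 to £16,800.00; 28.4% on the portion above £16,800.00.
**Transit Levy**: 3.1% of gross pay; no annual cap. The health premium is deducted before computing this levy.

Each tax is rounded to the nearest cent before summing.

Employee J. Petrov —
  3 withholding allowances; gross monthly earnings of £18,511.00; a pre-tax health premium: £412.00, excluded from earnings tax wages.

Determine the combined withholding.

£2,900.49

Earnings Tax: taxable = £18,511.00 − £412.00 − 3×£1,016.00 = £15,051.00
  £760.00 + 22.4% × (£15,051.00 − £8,000.00) = £760.00 + 22.4% × £7,051.00 = £2,339.42
Transit Levy: 3.1% × £18,099.00 = £561.07
Total: £2,339.42 + £561.07 = £2,900.49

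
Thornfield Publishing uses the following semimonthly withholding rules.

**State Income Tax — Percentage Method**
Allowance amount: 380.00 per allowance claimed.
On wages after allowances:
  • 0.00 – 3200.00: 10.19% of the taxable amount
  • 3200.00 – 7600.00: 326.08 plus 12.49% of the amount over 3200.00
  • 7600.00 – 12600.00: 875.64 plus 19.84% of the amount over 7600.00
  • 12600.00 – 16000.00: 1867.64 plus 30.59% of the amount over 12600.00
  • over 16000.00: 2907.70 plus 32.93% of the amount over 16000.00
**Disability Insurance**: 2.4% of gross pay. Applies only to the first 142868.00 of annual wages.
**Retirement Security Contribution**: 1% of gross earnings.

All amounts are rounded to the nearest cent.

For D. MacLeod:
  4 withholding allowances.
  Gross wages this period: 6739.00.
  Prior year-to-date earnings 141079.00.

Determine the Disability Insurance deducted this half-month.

Disability Insurance: cap 142868.00 − YTD 141079.00 = 1789.00 subject; 2.4% × 1789.00 = 42.94

42.94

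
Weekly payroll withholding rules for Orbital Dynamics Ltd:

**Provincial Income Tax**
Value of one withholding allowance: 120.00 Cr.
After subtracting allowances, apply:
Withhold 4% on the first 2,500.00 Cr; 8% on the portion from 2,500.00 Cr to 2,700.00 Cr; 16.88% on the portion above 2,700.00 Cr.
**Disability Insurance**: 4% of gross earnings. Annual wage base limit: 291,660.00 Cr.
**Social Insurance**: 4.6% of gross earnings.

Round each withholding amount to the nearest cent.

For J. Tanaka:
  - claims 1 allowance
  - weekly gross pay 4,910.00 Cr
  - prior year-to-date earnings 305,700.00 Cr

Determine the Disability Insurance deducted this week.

0.00 Cr

Disability Insurance: YTD 305,700.00 Cr ≥ cap 291,660.00 Cr → 0.00 Cr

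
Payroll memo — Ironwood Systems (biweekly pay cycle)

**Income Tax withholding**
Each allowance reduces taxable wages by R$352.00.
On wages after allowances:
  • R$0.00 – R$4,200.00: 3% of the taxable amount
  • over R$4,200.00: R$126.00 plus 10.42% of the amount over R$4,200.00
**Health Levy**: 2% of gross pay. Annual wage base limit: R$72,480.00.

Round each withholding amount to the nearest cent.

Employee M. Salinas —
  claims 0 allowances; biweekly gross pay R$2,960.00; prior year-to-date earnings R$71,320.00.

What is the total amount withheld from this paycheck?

R$112.00

Income Tax: taxable = R$2,960.00
  3% × R$2,960.00 = R$88.80
Health Levy: cap R$72,480.00 − YTD R$71,320.00 = R$1,160.00 subject; 2% × R$1,160.00 = R$23.20
Total: R$88.80 + R$23.20 = R$112.00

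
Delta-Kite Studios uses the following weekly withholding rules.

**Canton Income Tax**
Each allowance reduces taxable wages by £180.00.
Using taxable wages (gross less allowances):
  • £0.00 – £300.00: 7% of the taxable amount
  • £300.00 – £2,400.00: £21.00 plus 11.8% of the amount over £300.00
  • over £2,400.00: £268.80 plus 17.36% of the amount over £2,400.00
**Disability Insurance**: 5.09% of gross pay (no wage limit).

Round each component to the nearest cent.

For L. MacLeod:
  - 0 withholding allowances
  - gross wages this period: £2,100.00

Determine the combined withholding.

£340.29

Canton Income Tax: taxable = £2,100.00
  £21.00 + 11.8% × (£2,100.00 − £300.00) = £21.00 + 11.8% × £1,800.00 = £233.40
Disability Insurance: 5.09% × £2,100.00 = £106.89
Total: £233.40 + £106.89 = £340.29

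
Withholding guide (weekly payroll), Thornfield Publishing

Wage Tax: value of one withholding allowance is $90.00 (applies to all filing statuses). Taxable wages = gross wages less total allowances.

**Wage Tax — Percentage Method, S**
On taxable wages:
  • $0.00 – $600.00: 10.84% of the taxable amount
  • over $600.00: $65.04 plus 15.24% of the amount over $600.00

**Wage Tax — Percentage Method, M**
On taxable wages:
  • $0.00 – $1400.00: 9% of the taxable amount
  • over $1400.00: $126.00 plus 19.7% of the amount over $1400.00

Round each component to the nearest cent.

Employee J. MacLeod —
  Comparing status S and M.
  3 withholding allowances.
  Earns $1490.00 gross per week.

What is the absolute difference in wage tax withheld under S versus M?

Wage Tax (S): taxable = $1490.00 − 3×$90.00 = $1220.00
  $65.04 + 15.24% × ($1220.00 − $600.00) = $65.04 + 15.24% × $620.00 = $159.53
Wage Tax (M): taxable = $1490.00 − 3×$90.00 = $1220.00
  9% × $1220.00 = $109.80
Difference: |$159.53 − $109.80| = $49.73 (higher under S)

$49.73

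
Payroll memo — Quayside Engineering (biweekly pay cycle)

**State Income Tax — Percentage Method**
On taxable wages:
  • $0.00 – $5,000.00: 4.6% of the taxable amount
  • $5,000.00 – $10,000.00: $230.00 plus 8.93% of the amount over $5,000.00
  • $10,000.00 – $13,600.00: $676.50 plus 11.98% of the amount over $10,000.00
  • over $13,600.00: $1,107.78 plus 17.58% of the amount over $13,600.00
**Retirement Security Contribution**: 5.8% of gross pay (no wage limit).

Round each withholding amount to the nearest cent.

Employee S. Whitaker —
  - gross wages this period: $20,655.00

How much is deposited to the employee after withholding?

$17,108.96

State Income Tax: taxable = $20,655.00
  $1,107.78 + 17.58% × ($20,655.00 − $13,600.00) = $1,107.78 + 17.58% × $7,055.00 = $2,348.05
Retirement Security Contribution: 5.8% × $20,655.00 = $1,197.99
Total withheld: $2,348.05 + $1,197.99 = $3,546.04
Net pay: $20,655.00 − $3,546.04 = $17,108.96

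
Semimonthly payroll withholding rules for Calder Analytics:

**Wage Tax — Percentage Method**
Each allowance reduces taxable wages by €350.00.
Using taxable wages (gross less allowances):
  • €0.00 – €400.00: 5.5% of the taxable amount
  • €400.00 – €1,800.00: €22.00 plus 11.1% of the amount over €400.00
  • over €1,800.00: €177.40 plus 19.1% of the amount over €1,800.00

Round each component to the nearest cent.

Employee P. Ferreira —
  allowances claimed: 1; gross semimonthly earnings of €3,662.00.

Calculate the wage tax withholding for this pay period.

€466.19

Wage Tax: taxable = €3,662.00 − 1×€350.00 = €3,312.00
  €177.40 + 19.1% × (€3,312.00 − €1,800.00) = €177.40 + 19.1% × €1,512.00 = €466.19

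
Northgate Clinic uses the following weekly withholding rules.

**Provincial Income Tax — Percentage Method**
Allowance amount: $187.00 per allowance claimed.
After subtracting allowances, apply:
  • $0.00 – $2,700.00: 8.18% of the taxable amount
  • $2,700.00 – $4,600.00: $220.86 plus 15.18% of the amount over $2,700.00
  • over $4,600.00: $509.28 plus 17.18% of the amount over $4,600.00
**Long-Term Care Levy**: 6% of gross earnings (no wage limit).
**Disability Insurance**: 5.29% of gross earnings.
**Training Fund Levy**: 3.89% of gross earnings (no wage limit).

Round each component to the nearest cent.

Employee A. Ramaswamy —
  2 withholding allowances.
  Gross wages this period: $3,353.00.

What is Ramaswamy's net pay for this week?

$2,580.81

Provincial Income Tax: taxable = $3,353.00 − 2×$187.00 = $2,979.00
  $220.86 + 15.18% × ($2,979.00 − $2,700.00) = $220.86 + 15.18% × $279.00 = $263.21
Long-Term Care Levy: 6% × $3,353.00 = $201.18
Disability Insurance: 5.29% × $3,353.00 = $177.37
Training Fund Levy: 3.89% × $3,353.00 = $130.43
Total withheld: $263.21 + $201.18 + $177.37 + $130.43 = $772.19
Net pay: $3,353.00 − $772.19 = $2,580.81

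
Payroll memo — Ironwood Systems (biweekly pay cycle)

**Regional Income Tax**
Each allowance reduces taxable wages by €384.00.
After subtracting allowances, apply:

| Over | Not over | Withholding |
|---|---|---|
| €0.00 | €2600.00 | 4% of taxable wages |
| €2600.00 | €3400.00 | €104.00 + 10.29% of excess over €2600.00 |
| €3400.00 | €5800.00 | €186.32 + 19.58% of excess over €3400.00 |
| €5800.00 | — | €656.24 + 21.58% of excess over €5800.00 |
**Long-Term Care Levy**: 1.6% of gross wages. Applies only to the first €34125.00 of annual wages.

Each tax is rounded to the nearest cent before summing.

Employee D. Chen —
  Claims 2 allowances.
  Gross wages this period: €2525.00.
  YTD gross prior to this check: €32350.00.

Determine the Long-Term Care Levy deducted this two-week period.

€28.40

Long-Term Care Levy: cap €34125.00 − YTD €32350.00 = €1775.00 subject; 1.6% × €1775.00 = €28.40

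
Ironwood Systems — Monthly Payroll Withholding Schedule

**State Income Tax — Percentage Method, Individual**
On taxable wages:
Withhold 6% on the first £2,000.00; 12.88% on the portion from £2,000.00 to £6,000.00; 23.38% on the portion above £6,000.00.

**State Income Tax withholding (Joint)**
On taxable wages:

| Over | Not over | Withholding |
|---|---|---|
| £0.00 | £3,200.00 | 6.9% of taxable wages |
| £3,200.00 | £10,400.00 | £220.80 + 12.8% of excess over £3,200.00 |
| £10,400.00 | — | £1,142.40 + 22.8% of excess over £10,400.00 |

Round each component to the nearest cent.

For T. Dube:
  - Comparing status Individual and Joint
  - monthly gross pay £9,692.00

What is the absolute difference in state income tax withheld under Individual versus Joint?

State Income Tax (Individual): taxable = £9,692.00
  £635.20 + 23.38% × (£9,692.00 − £6,000.00) = £635.20 + 23.38% × £3,692.00 = £1,498.39
State Income Tax (Joint): taxable = £9,692.00
  £220.80 + 12.8% × (£9,692.00 − £3,200.00) = £220.80 + 12.8% × £6,492.00 = £1,051.78
Difference: |£1,498.39 − £1,051.78| = £446.61 (higher under Individual)

£446.61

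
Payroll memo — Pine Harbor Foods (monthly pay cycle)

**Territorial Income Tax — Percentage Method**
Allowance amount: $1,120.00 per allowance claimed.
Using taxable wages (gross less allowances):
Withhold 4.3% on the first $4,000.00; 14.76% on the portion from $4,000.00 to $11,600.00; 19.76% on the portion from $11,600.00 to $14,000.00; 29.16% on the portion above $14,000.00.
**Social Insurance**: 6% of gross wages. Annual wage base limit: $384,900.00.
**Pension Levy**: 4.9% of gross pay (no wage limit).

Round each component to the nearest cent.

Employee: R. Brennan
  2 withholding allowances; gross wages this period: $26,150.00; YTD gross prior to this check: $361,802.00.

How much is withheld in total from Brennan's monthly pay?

Territorial Income Tax: taxable = $26,150.00 − 2×$1,120.00 = $23,910.00
  $1,768.00 + 29.16% × ($23,910.00 − $14,000.00) = $1,768.00 + 29.16% × $9,910.00 = $4,657.76
Social Insurance: cap $384,900.00 − YTD $361,802.00 = $23,098.00 subject; 6% × $23,098.00 = $1,385.88
Pension Levy: 4.9% × $26,150.00 = $1,281.35
Total: $4,657.76 + $1,385.88 + $1,281.35 = $7,324.99

$7,324.99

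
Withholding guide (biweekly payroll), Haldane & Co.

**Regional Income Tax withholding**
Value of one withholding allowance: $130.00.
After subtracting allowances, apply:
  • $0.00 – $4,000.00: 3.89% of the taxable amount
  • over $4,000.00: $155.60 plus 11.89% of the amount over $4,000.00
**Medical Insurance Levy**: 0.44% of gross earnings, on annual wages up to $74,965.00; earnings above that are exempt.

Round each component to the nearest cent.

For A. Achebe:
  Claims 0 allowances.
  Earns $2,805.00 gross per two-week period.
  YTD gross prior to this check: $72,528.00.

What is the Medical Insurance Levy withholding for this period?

$10.72

Medical Insurance Levy: cap $74,965.00 − YTD $72,528.00 = $2,437.00 subject; 0.44% × $2,437.00 = $10.72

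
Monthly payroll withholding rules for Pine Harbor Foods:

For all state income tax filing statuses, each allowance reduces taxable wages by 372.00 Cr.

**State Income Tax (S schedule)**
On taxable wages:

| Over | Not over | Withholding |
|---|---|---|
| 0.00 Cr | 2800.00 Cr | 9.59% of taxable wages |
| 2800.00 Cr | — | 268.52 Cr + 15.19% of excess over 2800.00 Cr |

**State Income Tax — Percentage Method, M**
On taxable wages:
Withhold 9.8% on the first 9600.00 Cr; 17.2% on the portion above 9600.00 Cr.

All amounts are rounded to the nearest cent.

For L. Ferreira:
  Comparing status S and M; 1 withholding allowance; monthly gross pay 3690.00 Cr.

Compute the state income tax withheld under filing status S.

347.20 Cr

State Income Tax (S): taxable = 3690.00 Cr − 1×372.00 Cr = 3318.00 Cr
  268.52 Cr + 15.19% × (3318.00 Cr − 2800.00 Cr) = 268.52 Cr + 15.19% × 518.00 Cr = 347.20 Cr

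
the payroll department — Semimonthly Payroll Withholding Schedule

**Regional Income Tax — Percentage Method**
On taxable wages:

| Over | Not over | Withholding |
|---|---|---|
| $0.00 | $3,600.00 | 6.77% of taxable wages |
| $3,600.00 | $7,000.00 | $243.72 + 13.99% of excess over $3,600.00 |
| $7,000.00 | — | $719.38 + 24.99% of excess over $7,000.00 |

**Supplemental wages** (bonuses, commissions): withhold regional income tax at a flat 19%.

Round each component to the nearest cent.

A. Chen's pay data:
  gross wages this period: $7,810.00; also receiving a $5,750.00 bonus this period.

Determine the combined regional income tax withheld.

Regional Income Tax: taxable = $7,810.00
  $719.38 + 24.99% × ($7,810.00 − $7,000.00) = $719.38 + 24.99% × $810.00 = $921.80
Supplemental (19% flat on bonus): 19% × $5,750.00 = $1,092.50
Total regional income tax: $921.80 + $1,092.50 = $2,014.30

$2,014.30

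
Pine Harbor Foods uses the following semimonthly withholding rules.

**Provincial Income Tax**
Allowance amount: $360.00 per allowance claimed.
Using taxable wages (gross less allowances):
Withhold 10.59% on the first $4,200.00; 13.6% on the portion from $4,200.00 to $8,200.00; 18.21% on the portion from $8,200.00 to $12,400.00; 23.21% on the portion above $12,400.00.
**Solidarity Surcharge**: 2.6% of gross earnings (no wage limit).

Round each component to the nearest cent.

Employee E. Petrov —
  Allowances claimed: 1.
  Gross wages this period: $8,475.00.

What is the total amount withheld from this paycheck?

Provincial Income Tax: taxable = $8,475.00 − 1×$360.00 = $8,115.00
  $444.78 + 13.6% × ($8,115.00 − $4,200.00) = $444.78 + 13.6% × $3,915.00 = $977.22
Solidarity Surcharge: 2.6% × $8,475.00 = $220.35
Total: $977.22 + $220.35 = $1,197.57

$1,197.57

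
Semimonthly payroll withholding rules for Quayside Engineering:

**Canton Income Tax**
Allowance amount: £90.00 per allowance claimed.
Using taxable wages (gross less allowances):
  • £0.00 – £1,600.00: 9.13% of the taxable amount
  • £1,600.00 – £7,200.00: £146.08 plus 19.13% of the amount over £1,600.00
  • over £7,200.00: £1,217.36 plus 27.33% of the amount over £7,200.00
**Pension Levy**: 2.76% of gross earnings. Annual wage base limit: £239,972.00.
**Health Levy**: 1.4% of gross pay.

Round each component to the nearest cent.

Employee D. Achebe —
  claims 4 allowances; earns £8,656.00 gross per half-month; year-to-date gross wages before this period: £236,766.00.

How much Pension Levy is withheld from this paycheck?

£88.49

Pension Levy: cap £239,972.00 − YTD £236,766.00 = £3,206.00 subject; 2.76% × £3,206.00 = £88.49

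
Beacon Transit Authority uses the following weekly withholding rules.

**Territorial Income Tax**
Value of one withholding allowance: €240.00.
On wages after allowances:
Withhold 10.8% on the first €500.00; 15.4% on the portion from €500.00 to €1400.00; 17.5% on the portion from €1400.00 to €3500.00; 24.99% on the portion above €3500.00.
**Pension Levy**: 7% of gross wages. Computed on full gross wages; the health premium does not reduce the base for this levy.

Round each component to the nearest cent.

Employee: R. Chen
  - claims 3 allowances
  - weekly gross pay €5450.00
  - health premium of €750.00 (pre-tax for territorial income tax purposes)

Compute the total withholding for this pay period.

Territorial Income Tax: taxable = €5450.00 − €750.00 − 3×€240.00 = €3980.00
  €560.10 + 24.99% × (€3980.00 − €3500.00) = €560.10 + 24.99% × €480.00 = €680.05
Pension Levy: 7% × €5450.00 = €381.50
Total: €680.05 + €381.50 = €1061.55

€1061.55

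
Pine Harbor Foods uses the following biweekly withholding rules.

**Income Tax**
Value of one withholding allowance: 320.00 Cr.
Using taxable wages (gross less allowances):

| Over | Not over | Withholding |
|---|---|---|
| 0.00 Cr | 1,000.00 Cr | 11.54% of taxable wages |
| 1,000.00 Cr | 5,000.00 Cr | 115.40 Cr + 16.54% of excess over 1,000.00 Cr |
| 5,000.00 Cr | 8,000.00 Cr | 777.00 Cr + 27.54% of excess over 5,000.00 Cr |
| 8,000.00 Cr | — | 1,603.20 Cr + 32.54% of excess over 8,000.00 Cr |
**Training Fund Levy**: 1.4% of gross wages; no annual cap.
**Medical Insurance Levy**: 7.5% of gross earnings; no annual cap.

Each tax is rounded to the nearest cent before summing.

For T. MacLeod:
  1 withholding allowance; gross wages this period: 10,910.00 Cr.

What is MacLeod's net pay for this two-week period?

Income Tax: taxable = 10,910.00 Cr − 1×320.00 Cr = 10,590.00 Cr
  1,603.20 Cr + 32.54% × (10,590.00 Cr − 8,000.00 Cr) = 1,603.20 Cr + 32.54% × 2,590.00 Cr = 2,445.99 Cr
Training Fund Levy: 1.4% × 10,910.00 Cr = 152.74 Cr
Medical Insurance Levy: 7.5% × 10,910.00 Cr = 818.25 Cr
Total withheld: 2,445.99 Cr + 152.74 Cr + 818.25 Cr = 3,416.98 Cr
Net pay: 10,910.00 Cr − 3,416.98 Cr = 7,493.02 Cr

7,493.02 Cr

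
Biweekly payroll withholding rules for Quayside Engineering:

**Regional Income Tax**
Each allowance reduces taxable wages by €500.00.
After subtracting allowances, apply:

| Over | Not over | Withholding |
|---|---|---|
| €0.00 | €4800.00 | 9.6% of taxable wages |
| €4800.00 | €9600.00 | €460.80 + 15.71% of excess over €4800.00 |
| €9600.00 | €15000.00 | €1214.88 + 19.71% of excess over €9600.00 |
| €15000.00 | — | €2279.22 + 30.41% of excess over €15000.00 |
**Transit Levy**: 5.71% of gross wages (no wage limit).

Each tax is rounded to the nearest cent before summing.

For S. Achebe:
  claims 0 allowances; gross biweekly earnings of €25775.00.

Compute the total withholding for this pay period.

Regional Income Tax: taxable = €25775.00
  €2279.22 + 30.41% × (€25775.00 − €15000.00) = €2279.22 + 30.41% × €10775.00 = €5555.90
Transit Levy: 5.71% × €25775.00 = €1471.75
Total: €5555.90 + €1471.75 = €7027.65

€7027.65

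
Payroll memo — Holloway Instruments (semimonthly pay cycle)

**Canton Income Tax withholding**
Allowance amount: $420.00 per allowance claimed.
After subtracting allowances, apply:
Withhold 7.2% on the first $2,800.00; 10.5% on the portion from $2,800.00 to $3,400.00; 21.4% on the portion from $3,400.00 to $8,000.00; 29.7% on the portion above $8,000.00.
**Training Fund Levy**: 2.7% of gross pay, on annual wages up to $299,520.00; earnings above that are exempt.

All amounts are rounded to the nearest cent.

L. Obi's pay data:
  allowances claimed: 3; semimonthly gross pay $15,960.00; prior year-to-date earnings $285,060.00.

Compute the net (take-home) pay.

Canton Income Tax: taxable = $15,960.00 − 3×$420.00 = $14,700.00
  $1,249.00 + 29.7% × ($14,700.00 − $8,000.00) = $1,249.00 + 29.7% × $6,700.00 = $3,238.90
Training Fund Levy: cap $299,520.00 − YTD $285,060.00 = $14,460.00 subject; 2.7% × $14,460.00 = $390.42
Total withheld: $3,238.90 + $390.42 = $3,629.32
Net pay: $15,960.00 − $3,629.32 = $12,330.68

$12,330.68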